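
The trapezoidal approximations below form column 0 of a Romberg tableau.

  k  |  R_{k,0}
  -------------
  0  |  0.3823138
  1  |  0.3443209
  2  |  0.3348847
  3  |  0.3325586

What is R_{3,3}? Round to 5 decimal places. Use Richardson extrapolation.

0.33179

R_{1,1} = (4·0.3443209 − 0.3823138) / 3 = 0.3316566
R_{2,1} = 0.3348847 + (0.3348847 − 0.3443209)/3 = 0.3317393
R_{3,1} = (4·0.3325586 − 0.3348847) / 3 = 0.3317832
R_{2,2} = (16·0.3317393 − 0.3316566) / 15 = 0.3317448
R_{3,2} = (16·0.3317832 − 0.3317393) / 15 = 0.3317861
R_{3,3} = (64·0.3317861 − 0.3317448) / 63 = 0.3317868
(Column j=1 coincides with Simpson's rule on the same nodes.)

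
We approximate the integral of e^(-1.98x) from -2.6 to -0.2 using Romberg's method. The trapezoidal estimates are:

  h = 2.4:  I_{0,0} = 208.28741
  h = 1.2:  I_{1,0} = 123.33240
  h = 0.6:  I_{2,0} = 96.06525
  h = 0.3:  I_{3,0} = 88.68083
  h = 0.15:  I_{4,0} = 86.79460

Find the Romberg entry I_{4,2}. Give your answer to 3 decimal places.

Richardson extrapolation on the trapezoidal column (denominator 4−1=3):
I_{3,1} = (4·88.68083 − 96.06525) / 3 = 86.21936
I_{4,1} = 86.79460 + (86.79460 − 88.68083)/3 = 86.16586
I_{4,2} = (16·86.16586 − 86.21936) / 15 = 86.16229

86.162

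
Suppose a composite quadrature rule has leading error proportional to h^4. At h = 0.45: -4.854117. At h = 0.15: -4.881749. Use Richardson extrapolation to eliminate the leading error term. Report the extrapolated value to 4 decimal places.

Extrapolated value = (81·A(h/3) − A(h)) / (81 − 1)
= (81·(-4.881749) − (-4.854117)) / 80
= -390.567552 / 80 = -4.882094

-4.8821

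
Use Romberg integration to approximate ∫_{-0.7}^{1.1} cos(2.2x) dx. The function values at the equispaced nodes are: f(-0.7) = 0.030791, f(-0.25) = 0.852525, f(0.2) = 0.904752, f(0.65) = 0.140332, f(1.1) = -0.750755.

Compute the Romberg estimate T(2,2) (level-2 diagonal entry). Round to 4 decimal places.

0.7518

T(0,0) (trapezoid, 1 panel, h=1.8000): -0.647968
T(1,0) (trapezoid, 2 panels, h=0.9000): 0.490293
T(2,0) (trapezoid, 4 panels, h=0.4500): 0.691932
T(1,1) = 0.490293 + (0.490293 − (-0.647968))/3 = 0.869713
T(2,1) = 0.691932 + (0.691932 − 0.490293)/3 = 0.759145
T(2,2) = 0.759145 + (0.759145 − 0.869713)/15 = 0.751774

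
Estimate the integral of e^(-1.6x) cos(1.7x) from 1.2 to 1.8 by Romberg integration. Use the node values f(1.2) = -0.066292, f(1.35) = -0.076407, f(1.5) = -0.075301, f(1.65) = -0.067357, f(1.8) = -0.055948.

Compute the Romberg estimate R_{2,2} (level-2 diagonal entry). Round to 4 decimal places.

-0.0424

R_{0,0} (trapezoid, 1 panel, h=0.6000): -0.036672
R_{1,0} (trapezoid, 2 panels, h=0.3000): -0.040926
R_{2,0} (trapezoid, 4 panels, h=0.1500): -0.042028
R_{1,1} = -0.040926 + (-0.040926 − (-0.036672))/3 = -0.042344
R_{2,1} = -0.042028 + (-0.042028 − (-0.040926))/3 = -0.042395
R_{2,2} = -0.042395 + (-0.042395 − (-0.042344))/15 = -0.042398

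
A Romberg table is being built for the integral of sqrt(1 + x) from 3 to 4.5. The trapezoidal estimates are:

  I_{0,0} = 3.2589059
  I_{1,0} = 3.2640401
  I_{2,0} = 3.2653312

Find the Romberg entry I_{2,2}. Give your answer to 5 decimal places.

I_{1,1} = (4·3.2640401 − 3.2589059) / 3 = 3.2657515
I_{2,1} = (4·3.2653312 − 3.2640401) / 3 = 3.2657616
I_{2,2} = (16·3.2657616 − 3.2657515) / 15 = 3.2657623
(Column j=1 coincides with Simpson's rule on the same nodes.)

3.26576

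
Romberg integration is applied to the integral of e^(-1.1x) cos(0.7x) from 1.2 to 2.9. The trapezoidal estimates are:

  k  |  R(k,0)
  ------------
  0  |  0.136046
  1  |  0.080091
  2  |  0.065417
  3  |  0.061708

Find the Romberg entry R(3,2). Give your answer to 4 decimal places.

Richardson extrapolation on the trapezoidal column (denominator 4−1=3):
R(2,1) = 0.065417 + (0.065417 − 0.080091)/3 = 0.060526
R(3,1) = 0.061708 + (0.061708 − 0.065417)/3 = 0.060472
R(3,2) = (16·0.060472 − 0.060526) / 15 = 0.060468

0.0605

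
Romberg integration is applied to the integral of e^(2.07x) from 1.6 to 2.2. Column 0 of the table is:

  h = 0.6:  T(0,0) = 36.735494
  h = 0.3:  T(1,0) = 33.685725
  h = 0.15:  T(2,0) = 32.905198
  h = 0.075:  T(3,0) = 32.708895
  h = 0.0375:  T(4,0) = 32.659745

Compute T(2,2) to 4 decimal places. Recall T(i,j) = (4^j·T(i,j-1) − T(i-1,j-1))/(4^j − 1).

Richardson extrapolation on the trapezoidal column (denominator 4−1=3):
T(1,1) = 33.685725 + (33.685725 − 36.735494)/3 = 32.669135
T(2,1) = (4·32.905198 − 33.685725) / 3 = 32.645022
T(2,2) = 32.645022 + (32.645022 − 32.669135)/15 = 32.643414
(Column j=1 coincides with Simpson's rule on the same nodes.)

32.6434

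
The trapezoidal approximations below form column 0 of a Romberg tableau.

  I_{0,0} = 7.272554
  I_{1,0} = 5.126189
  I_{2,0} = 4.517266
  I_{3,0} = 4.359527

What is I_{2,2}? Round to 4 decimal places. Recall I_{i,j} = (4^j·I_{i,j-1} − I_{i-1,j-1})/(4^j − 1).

4.3079

Richardson extrapolation on the trapezoidal column (denominator 4−1=3):
I_{1,1} = 5.126189 + (5.126189 − 7.272554)/3 = 4.410734
I_{2,1} = (4·4.517266 − 5.126189) / 3 = 4.314292
I_{2,2} = (16·4.314292 − 4.410734) / 15 = 4.307863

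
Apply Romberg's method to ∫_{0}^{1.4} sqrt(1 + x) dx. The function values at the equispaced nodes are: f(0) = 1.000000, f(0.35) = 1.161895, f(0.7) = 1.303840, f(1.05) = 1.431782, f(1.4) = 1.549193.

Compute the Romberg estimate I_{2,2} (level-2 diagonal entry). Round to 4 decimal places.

1.8120

I_{0,0} (trapezoid, 1 panel, h=1.4000): 1.784435
I_{1,0} (trapezoid, 2 panels, h=0.7000): 1.804906
I_{2,0} (trapezoid, 4 panels, h=0.3500): 1.810240
I_{1,1} = 1.804906 + (1.804906 − 1.784435)/3 = 1.811730
I_{2,1} = 1.810240 + (1.810240 − 1.804906)/3 = 1.812018
I_{2,2} = 1.812018 + (1.812018 − 1.811730)/15 = 1.812037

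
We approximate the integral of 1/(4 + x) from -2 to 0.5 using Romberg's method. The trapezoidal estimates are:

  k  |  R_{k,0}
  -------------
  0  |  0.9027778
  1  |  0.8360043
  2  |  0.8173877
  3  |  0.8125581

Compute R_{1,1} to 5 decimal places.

R_{1,1} = 0.8360043 + (0.8360043 − 0.9027778)/3 = 0.8137465
(Column j=1 coincides with Simpson's rule on the same nodes.)

0.81375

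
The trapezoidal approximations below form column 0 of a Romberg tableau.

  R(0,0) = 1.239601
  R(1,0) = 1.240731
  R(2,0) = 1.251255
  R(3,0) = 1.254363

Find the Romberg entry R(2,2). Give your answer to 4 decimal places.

Richardson extrapolation on the trapezoidal column (denominator 4−1=3):
R(1,1) = (4·1.240731 − 1.239601) / 3 = 1.241108
R(2,1) = (4·1.251255 − 1.240731) / 3 = 1.254763
R(2,2) = 1.254763 + (1.254763 − 1.241108)/15 = 1.255673

1.2557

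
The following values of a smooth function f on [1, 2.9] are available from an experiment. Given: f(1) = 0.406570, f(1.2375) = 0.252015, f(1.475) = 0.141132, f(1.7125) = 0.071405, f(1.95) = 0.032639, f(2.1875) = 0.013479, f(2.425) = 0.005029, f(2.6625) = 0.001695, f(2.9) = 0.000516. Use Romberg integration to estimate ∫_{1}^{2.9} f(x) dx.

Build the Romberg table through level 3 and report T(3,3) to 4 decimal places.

0.1678

T(0,0) (trapezoid, 1 panel, h=1.9000): 0.386732
T(1,0) (trapezoid, 2 panels, h=0.9500): 0.224373
T(2,0) (trapezoid, 4 panels, h=0.4750): 0.181613
T(3,0) (trapezoid, 8 panels, h=0.2375): 0.171223
T(1,1) = 0.224373 + (0.224373 − 0.386732)/3 = 0.170253
T(2,1) = 0.181613 + (0.181613 − 0.224373)/3 = 0.167360
T(3,1) = 0.171223 + (0.171223 − 0.181613)/3 = 0.167760
T(2,2) = 0.167360 + (0.167360 − 0.170253)/15 = 0.167167
T(3,2) = 0.167760 + (0.167760 − 0.167360)/15 = 0.167787
T(3,3) = 0.167787 + (0.167787 − 0.167167)/63 = 0.167797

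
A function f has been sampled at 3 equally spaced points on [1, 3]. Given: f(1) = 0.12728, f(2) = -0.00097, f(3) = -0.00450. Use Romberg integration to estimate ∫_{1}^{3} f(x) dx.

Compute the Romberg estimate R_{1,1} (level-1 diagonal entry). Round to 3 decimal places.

0.040

R_{0,0} (trapezoid, 1 panel, h=2.0000): 0.12278
R_{1,0} (trapezoid, 2 panels, h=1.0000): 0.06042
R_{1,1} = 0.06042 + (0.06042 − 0.12278)/3 = 0.03963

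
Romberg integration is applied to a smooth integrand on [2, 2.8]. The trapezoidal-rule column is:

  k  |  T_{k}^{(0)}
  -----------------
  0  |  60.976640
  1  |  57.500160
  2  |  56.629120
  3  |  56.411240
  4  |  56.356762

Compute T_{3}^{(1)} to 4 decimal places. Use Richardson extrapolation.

56.3386

Richardson extrapolation on the trapezoidal column (denominator 4−1=3):
T_{3}^{(1)} = 56.411240 + (56.411240 − 56.629120)/3 = 56.338613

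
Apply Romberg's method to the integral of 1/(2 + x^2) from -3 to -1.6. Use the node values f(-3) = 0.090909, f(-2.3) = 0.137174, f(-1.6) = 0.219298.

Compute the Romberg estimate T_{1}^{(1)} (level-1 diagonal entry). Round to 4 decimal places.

0.2004

T_{0}^{(0)} (trapezoid, 1 panel, h=1.4000): 0.217145
T_{1}^{(0)} (trapezoid, 2 panels, h=0.7000): 0.204594
T_{1}^{(1)} = 0.204594 + (0.204594 − 0.217145)/3 = 0.200410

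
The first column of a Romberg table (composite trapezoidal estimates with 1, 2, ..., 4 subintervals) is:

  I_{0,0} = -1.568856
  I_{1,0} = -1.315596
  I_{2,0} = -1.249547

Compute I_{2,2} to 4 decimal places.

-1.2273

Richardson extrapolation on the trapezoidal column (denominator 4−1=3):
I_{1,1} = -1.315596 + (-1.315596 − (-1.568856))/3 = -1.231176
I_{2,1} = -1.249547 + (-1.249547 − (-1.315596))/3 = -1.227531
I_{2,2} = (16·(-1.227531) − (-1.231176)) / 15 = -1.227288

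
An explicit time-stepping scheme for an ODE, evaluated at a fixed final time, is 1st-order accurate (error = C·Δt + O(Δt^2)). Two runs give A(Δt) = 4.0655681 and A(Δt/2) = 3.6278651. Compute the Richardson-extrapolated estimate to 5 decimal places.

Extrapolated value = (2·A(Δt/2) − A(Δt)) / (2 − 1)
= (2·3.6278651 − 4.0655681) / 1
= 3.1901621 / 1 = 3.1901621

3.19016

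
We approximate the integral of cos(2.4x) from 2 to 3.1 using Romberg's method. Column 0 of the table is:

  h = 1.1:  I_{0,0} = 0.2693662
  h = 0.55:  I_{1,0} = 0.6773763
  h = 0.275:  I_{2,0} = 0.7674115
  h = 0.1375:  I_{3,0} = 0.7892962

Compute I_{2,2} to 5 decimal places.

0.79636

I_{1,1} = 0.6773763 + (0.6773763 − 0.2693662)/3 = 0.8133797
I_{2,1} = 0.7674115 + (0.7674115 − 0.6773763)/3 = 0.7974232
I_{2,2} = (16·0.7974232 − 0.8133797) / 15 = 0.7963594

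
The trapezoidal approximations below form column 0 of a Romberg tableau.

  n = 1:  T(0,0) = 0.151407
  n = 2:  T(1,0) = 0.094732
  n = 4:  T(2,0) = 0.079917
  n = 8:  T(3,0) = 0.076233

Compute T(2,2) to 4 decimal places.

T(1,1) = 0.094732 + (0.094732 − 0.151407)/3 = 0.075840
T(2,1) = 0.079917 + (0.079917 − 0.094732)/3 = 0.074979
T(2,2) = 0.074979 + (0.074979 − 0.075840)/15 = 0.074922

0.0749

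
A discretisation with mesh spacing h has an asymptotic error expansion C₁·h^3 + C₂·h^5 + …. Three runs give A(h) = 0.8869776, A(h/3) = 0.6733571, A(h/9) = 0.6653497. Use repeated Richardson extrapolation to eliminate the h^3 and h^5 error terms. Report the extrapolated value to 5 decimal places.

0.66504

First eliminate the h^3 term (factor 3^3 = 27):
  B₁ = (27·0.6733571 − 0.8869776)/26 = 0.6651409
  B₂ = (27·0.6653497 − 0.6733571)/26 = 0.6650417
Then eliminate the h^5 term (factor 3^5 = 243):
  (243·0.6650417 − 0.6651409)/242 = 0.6650413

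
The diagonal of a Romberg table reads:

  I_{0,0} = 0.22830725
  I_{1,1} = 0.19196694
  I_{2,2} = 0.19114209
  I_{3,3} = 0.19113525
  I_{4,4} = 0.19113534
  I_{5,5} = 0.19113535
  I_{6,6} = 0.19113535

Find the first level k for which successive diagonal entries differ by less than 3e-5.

k = 3

|I_{1,1} − I_{0,0}| = 0.03634031 ≥ 3e-5
|I_{2,2} − I_{1,1}| = 0.00082485 ≥ 3e-5
|I_{3,3} − I_{2,2}| = 0.00000684 < 3e-5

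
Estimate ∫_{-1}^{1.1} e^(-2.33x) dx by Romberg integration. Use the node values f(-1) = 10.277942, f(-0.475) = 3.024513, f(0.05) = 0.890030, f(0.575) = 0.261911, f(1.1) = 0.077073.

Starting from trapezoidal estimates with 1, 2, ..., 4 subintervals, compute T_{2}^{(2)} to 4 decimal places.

4.3944

T_{0}^{(0)} (trapezoid, 1 panel, h=2.1000): 10.872766
T_{1}^{(0)} (trapezoid, 2 panels, h=1.0500): 6.370914
T_{2}^{(0)} (trapezoid, 4 panels, h=0.5250): 4.910830
T_{1}^{(1)} = 6.370914 + (6.370914 − 10.872766)/3 = 4.870297
T_{2}^{(1)} = 4.910830 + (4.910830 − 6.370914)/3 = 4.424135
T_{2}^{(2)} = 4.424135 + (4.424135 − 4.870297)/15 = 4.394391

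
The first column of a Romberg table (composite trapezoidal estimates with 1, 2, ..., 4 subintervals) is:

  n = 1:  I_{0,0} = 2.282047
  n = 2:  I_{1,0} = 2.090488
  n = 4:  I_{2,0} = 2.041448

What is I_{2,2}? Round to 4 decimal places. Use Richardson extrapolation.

2.0250

Richardson extrapolation on the trapezoidal column (denominator 4−1=3):
I_{1,1} = (4·2.090488 − 2.282047) / 3 = 2.026635
I_{2,1} = (4·2.041448 − 2.090488) / 3 = 2.025101
I_{2,2} = (16·2.025101 − 2.026635) / 15 = 2.024999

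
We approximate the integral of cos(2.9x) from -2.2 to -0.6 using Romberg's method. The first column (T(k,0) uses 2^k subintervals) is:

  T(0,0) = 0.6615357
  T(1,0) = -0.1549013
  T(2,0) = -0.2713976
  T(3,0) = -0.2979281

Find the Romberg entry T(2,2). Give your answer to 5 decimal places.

Richardson extrapolation on the trapezoidal column (denominator 4−1=3):
T(1,1) = -0.1549013 + (-0.1549013 − 0.6615357)/3 = -0.4270470
T(2,1) = -0.2713976 + (-0.2713976 − (-0.1549013))/3 = -0.3102297
T(2,2) = -0.3102297 + (-0.3102297 − (-0.4270470))/15 = -0.3024419

-0.30244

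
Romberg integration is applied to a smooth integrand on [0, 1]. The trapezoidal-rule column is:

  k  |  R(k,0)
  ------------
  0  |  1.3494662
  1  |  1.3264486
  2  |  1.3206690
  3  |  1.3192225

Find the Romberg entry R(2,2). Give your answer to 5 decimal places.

Richardson extrapolation on the trapezoidal column (denominator 4−1=3):
R(1,1) = (4·1.3264486 − 1.3494662) / 3 = 1.3187761
R(2,1) = (4·1.3206690 − 1.3264486) / 3 = 1.3187425
R(2,2) = 1.3187425 + (1.3187425 − 1.3187761)/15 = 1.3187403

1.31874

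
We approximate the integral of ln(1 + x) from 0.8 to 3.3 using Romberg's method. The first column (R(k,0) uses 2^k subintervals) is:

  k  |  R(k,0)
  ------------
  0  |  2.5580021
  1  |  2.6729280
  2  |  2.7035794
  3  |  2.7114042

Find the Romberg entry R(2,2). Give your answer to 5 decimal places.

R(1,1) = 2.6729280 + (2.6729280 − 2.5580021)/3 = 2.7112366
R(2,1) = (4·2.7035794 − 2.6729280) / 3 = 2.7137965
R(2,2) = 2.7137965 + (2.7137965 − 2.7112366)/15 = 2.7139672
(Column j=1 coincides with Simpson's rule on the same nodes.)

2.71397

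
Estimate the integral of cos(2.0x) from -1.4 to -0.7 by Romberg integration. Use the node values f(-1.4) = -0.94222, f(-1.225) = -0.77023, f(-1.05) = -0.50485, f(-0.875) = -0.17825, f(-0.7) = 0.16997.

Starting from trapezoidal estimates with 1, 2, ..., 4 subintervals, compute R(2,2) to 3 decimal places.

R(0,0) (trapezoid, 1 panel, h=0.7000): -0.27029
R(1,0) (trapezoid, 2 panels, h=0.3500): -0.31184
R(2,0) (trapezoid, 4 panels, h=0.1750): -0.32190
R(1,1) = -0.31184 + (-0.31184 − (-0.27029))/3 = -0.32569
R(2,1) = -0.32190 + (-0.32190 − (-0.31184))/3 = -0.32525
R(2,2) = -0.32525 + (-0.32525 − (-0.32569))/15 = -0.32522

-0.325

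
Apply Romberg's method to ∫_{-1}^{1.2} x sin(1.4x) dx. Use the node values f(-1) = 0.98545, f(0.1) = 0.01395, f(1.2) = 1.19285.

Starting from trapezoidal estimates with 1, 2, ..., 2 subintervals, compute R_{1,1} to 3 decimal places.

0.819

R_{0,0} (trapezoid, 1 panel, h=2.2000): 2.39613
R_{1,0} (trapezoid, 2 panels, h=1.1000): 1.21341
R_{1,1} = 1.21341 + (1.21341 − 2.39613)/3 = 0.81917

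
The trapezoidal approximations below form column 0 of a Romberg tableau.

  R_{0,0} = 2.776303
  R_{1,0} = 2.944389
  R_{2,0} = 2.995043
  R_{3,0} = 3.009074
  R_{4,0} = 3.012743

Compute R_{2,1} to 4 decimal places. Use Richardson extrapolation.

Richardson extrapolation on the trapezoidal column (denominator 4−1=3):
R_{2,1} = 2.995043 + (2.995043 − 2.944389)/3 = 3.011928

3.0119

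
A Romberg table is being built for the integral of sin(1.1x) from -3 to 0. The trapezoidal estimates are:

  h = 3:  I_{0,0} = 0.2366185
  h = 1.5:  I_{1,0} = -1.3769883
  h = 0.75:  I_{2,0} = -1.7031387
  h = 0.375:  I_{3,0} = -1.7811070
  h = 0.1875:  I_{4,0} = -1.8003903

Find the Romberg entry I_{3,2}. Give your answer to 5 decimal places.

I_{2,1} = (4·(-1.7031387) − (-1.3769883)) / 3 = -1.8118555
I_{3,1} = (4·(-1.7811070) − (-1.7031387)) / 3 = -1.8070964
I_{3,2} = (16·(-1.8070964) − (-1.8118555)) / 15 = -1.8067791

-1.80678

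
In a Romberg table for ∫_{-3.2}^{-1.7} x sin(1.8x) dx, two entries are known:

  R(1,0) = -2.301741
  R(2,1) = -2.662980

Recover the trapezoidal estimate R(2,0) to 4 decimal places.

-2.5727

From R(2,1) = (4·R(2,0) − R(1,0))/3, solve for R(2,0):
4·R(2,0) = 3·(-2.662980) + (-2.301741) = -10.290681
R(2,0) = -2.572670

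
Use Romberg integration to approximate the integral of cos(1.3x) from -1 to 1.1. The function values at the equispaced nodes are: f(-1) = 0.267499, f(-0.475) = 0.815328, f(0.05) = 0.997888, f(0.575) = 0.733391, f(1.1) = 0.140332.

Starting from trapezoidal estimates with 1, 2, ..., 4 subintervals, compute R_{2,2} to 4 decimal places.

R_{0,0} (trapezoid, 1 panel, h=2.1000): 0.428223
R_{1,0} (trapezoid, 2 panels, h=1.0500): 1.261894
R_{2,0} (trapezoid, 4 panels, h=0.5250): 1.444024
R_{1,1} = 1.261894 + (1.261894 − 0.428223)/3 = 1.539784
R_{2,1} = 1.444024 + (1.444024 − 1.261894)/3 = 1.504734
R_{2,2} = 1.504734 + (1.504734 − 1.539784)/15 = 1.502397

1.5024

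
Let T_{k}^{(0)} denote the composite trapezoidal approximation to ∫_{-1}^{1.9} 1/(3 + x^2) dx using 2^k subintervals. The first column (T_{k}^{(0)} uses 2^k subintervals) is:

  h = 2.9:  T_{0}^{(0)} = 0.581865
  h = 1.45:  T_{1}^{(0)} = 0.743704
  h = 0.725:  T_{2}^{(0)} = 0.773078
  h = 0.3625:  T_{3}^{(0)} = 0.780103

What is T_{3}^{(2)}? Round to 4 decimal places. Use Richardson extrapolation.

0.7824

Richardson extrapolation on the trapezoidal column (denominator 4−1=3):
T_{2}^{(1)} = (4·0.773078 − 0.743704) / 3 = 0.782869
T_{3}^{(1)} = (4·0.780103 − 0.773078) / 3 = 0.782445
T_{3}^{(2)} = (16·0.782445 − 0.782869) / 15 = 0.782417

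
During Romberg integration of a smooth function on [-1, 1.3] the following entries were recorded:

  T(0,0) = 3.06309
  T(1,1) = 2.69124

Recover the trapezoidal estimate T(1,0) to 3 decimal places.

From T(1,1) = (4·T(1,0) − T(0,0))/3, solve for T(1,0):
4·T(1,0) = 3·2.69124 + 3.06309 = 11.13681
T(1,0) = 2.78420

2.784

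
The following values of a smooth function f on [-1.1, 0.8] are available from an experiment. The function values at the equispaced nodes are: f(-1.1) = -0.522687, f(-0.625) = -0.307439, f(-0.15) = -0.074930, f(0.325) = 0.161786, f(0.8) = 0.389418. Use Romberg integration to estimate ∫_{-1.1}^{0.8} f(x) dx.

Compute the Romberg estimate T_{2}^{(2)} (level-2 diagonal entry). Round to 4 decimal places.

-0.1371

T_{0}^{(0)} (trapezoid, 1 panel, h=1.9000): -0.126606
T_{1}^{(0)} (trapezoid, 2 panels, h=0.9500): -0.134486
T_{2}^{(0)} (trapezoid, 4 panels, h=0.4750): -0.136428
T_{1}^{(1)} = -0.134486 + (-0.134486 − (-0.126606))/3 = -0.137113
T_{2}^{(1)} = -0.136428 + (-0.136428 − (-0.134486))/3 = -0.137075
T_{2}^{(2)} = -0.137075 + (-0.137075 − (-0.137113))/15 = -0.137072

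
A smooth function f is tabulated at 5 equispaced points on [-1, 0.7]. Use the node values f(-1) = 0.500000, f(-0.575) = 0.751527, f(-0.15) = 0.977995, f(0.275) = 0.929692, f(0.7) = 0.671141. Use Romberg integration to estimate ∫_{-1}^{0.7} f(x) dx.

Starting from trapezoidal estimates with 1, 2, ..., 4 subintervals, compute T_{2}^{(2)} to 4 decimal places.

1.3927

T_{0}^{(0)} (trapezoid, 1 panel, h=1.7000): 0.995470
T_{1}^{(0)} (trapezoid, 2 panels, h=0.8500): 1.329031
T_{2}^{(0)} (trapezoid, 4 panels, h=0.4250): 1.379033
T_{1}^{(1)} = 1.329031 + (1.329031 − 0.995470)/3 = 1.440218
T_{2}^{(1)} = 1.379033 + (1.379033 − 1.329031)/3 = 1.395700
T_{2}^{(2)} = 1.395700 + (1.395700 − 1.440218)/15 = 1.392732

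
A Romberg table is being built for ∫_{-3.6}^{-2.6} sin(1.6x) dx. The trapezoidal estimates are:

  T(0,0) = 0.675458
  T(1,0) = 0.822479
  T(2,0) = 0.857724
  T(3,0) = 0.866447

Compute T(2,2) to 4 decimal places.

0.8693

Richardson extrapolation on the trapezoidal column (denominator 4−1=3):
T(1,1) = (4·0.822479 − 0.675458) / 3 = 0.871486
T(2,1) = 0.857724 + (0.857724 − 0.822479)/3 = 0.869472
T(2,2) = 0.869472 + (0.869472 − 0.871486)/15 = 0.869338
(Column j=1 coincides with Simpson's rule on the same nodes.)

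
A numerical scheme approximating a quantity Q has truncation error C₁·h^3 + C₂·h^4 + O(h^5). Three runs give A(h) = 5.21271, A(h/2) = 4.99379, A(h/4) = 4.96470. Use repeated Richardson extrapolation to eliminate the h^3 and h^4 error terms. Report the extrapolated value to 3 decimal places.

4.960

First eliminate the h^3 term (factor 2^3 = 8):
  B₁ = (8·4.99379 − 5.21271)/7 = 4.96252
  B₂ = (8·4.96470 − 4.99379)/7 = 4.96054
Then eliminate the h^4 term (factor 2^4 = 16):
  (16·4.96054 − 4.96252)/15 = 4.96041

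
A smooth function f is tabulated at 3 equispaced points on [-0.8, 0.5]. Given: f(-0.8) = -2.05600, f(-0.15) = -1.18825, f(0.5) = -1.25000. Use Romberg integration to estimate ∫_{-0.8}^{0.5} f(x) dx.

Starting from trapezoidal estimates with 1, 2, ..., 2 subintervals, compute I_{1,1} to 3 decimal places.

I_{0,0} (trapezoid, 1 panel, h=1.3000): -2.14890
I_{1,0} (trapezoid, 2 panels, h=0.6500): -1.84681
I_{1,1} = -1.84681 + (-1.84681 − (-2.14890))/3 = -1.74611

-1.746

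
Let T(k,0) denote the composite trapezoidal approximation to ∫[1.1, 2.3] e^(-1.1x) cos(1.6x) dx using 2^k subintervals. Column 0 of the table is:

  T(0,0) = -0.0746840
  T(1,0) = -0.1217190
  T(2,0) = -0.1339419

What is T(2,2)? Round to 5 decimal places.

Richardson extrapolation on the trapezoidal column (denominator 4−1=3):
T(1,1) = -0.1217190 + (-0.1217190 − (-0.0746840))/3 = -0.1373973
T(2,1) = (4·(-0.1339419) − (-0.1217190)) / 3 = -0.1380162
T(2,2) = (16·(-0.1380162) − (-0.1373973)) / 15 = -0.1380575
(Column j=1 coincides with Simpson's rule on the same nodes.)

-0.13806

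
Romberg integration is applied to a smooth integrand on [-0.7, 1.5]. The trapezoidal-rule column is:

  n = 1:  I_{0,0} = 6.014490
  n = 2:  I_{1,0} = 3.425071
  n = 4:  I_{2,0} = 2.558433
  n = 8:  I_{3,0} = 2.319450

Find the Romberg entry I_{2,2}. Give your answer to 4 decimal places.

2.2501

Richardson extrapolation on the trapezoidal column (denominator 4−1=3):
I_{1,1} = 3.425071 + (3.425071 − 6.014490)/3 = 2.561931
I_{2,1} = 2.558433 + (2.558433 − 3.425071)/3 = 2.269554
I_{2,2} = 2.269554 + (2.269554 − 2.561931)/15 = 2.250062
(Column j=1 coincides with Simpson's rule on the same nodes.)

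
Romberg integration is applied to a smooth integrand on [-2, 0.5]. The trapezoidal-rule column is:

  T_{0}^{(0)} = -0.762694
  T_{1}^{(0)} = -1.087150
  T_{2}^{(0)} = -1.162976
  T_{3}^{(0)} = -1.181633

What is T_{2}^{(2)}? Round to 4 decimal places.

T_{1}^{(1)} = -1.087150 + (-1.087150 − (-0.762694))/3 = -1.195302
T_{2}^{(1)} = -1.162976 + (-1.162976 − (-1.087150))/3 = -1.188251
T_{2}^{(2)} = (16·(-1.188251) − (-1.195302)) / 15 = -1.187781
(Column j=1 coincides with Simpson's rule on the same nodes.)

-1.1878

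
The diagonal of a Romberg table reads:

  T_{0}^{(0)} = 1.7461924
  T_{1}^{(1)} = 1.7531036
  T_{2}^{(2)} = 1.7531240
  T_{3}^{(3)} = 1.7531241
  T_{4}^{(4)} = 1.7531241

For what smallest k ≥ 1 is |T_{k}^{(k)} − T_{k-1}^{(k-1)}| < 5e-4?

k = 2

|T_{1}^{(1)} − T_{0}^{(0)}| = 0.0069112 ≥ 5e-4
|T_{2}^{(2)} − T_{1}^{(1)}| = 0.0000204 < 5e-4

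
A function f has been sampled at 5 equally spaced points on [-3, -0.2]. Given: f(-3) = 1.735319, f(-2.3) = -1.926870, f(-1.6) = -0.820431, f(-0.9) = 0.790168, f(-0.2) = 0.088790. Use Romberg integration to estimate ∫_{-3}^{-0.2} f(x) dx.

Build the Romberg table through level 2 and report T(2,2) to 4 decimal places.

-1.0407

T(0,0) (trapezoid, 1 panel, h=2.8000): 2.553753
T(1,0) (trapezoid, 2 panels, h=1.4000): 0.128273
T(2,0) (trapezoid, 4 panels, h=0.7000): -0.731555
T(1,1) = 0.128273 + (0.128273 − 2.553753)/3 = -0.680220
T(2,1) = -0.731555 + (-0.731555 − 0.128273)/3 = -1.018164
T(2,2) = -1.018164 + (-1.018164 − (-0.680220))/15 = -1.040694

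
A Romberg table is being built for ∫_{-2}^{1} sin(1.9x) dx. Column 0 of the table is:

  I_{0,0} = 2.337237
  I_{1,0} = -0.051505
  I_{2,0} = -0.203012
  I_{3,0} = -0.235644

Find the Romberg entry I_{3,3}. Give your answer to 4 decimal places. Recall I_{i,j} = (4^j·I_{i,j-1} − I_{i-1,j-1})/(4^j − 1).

Richardson extrapolation on the trapezoidal column (denominator 4−1=3):
I_{1,1} = (4·(-0.051505) − 2.337237) / 3 = -0.847752
I_{2,1} = -0.203012 + (-0.203012 − (-0.051505))/3 = -0.253514
I_{3,1} = -0.235644 + (-0.235644 − (-0.203012))/3 = -0.246521
I_{2,2} = (16·(-0.253514) − (-0.847752)) / 15 = -0.213898
I_{3,2} = (16·(-0.246521) − (-0.253514)) / 15 = -0.246055
I_{3,3} = (64·(-0.246055) − (-0.213898)) / 63 = -0.246565
(Column j=1 coincides with Simpson's rule on the same nodes.)

-0.2466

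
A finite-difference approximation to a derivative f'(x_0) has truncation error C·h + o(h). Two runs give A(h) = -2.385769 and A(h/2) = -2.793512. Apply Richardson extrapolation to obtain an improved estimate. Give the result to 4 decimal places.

Extrapolated value = (2·A(h/2) − A(h)) / (2 − 1)
= (2·(-2.793512) − (-2.385769)) / 1
= -3.201255 / 1 = -3.201255

-3.2013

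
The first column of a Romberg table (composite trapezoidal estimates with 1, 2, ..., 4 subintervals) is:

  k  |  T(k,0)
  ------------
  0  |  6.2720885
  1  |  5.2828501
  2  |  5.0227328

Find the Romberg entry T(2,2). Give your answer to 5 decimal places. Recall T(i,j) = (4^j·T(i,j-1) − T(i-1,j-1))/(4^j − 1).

4.93489

Richardson extrapolation on the trapezoidal column (denominator 4−1=3):
T(1,1) = 5.2828501 + (5.2828501 − 6.2720885)/3 = 4.9531040
T(2,1) = 5.0227328 + (5.0227328 − 5.2828501)/3 = 4.9360270
T(2,2) = 4.9360270 + (4.9360270 − 4.9531040)/15 = 4.9348885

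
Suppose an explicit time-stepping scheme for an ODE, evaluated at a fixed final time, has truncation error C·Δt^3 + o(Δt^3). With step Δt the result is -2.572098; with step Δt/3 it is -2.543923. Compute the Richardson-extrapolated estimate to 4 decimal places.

-2.5428

The leading error scales as Δt^3; refining by a factor of 3 reduces it by 3^3 = 27.
Extrapolated value = (27·A(Δt/3) − A(Δt)) / (27 − 1)
= (27·(-2.543923) − (-2.572098)) / 26
= -66.113823 / 26 = -2.542839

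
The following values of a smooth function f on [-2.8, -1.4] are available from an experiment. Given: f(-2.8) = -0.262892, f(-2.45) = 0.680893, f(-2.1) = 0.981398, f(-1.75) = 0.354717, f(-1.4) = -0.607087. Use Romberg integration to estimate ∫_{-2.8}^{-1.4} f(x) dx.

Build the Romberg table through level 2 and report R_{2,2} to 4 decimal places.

0.6040

R_{0,0} (trapezoid, 1 panel, h=1.4000): -0.608985
R_{1,0} (trapezoid, 2 panels, h=0.7000): 0.382486
R_{2,0} (trapezoid, 4 panels, h=0.3500): 0.553706
R_{1,1} = 0.382486 + (0.382486 − (-0.608985))/3 = 0.712976
R_{2,1} = 0.553706 + (0.553706 − 0.382486)/3 = 0.610779
R_{2,2} = 0.610779 + (0.610779 − 0.712976)/15 = 0.603966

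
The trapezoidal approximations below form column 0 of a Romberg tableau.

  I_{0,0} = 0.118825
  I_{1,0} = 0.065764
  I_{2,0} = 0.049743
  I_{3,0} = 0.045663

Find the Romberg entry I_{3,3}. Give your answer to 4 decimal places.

0.0443

I_{1,1} = (4·0.065764 − 0.118825) / 3 = 0.048077
I_{2,1} = (4·0.049743 − 0.065764) / 3 = 0.044403
I_{3,1} = (4·0.045663 − 0.049743) / 3 = 0.044303
I_{2,2} = 0.044403 + (0.044403 − 0.048077)/15 = 0.044158
I_{3,2} = 0.044303 + (0.044303 − 0.044403)/15 = 0.044296
I_{3,3} = (64·0.044296 − 0.044158) / 63 = 0.044298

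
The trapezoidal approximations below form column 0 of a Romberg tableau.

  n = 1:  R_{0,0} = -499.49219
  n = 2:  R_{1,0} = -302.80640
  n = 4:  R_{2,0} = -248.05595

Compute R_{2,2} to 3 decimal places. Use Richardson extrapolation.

-229.310

Richardson extrapolation on the trapezoidal column (denominator 4−1=3):
R_{1,1} = (4·(-302.80640) − (-499.49219)) / 3 = -237.24447
R_{2,1} = (4·(-248.05595) − (-302.80640)) / 3 = -229.80580
R_{2,2} = (16·(-229.80580) − (-237.24447)) / 15 = -229.30989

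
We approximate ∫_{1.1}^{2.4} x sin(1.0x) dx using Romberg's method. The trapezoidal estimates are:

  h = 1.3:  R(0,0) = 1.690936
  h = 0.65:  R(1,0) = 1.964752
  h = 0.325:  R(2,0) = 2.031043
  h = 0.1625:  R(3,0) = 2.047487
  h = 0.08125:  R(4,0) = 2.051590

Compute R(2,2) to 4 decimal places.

2.0529

Richardson extrapolation on the trapezoidal column (denominator 4−1=3):
R(1,1) = 1.964752 + (1.964752 − 1.690936)/3 = 2.056024
R(2,1) = 2.031043 + (2.031043 − 1.964752)/3 = 2.053140
R(2,2) = 2.053140 + (2.053140 − 2.056024)/15 = 2.052948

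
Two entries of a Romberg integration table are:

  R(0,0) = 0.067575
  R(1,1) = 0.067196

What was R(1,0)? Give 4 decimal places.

From R(1,1) = (4·R(1,0) − R(0,0))/3, solve for R(1,0):
4·R(1,0) = 3·0.067196 + 0.067575 = 0.269163
R(1,0) = 0.067291

0.0673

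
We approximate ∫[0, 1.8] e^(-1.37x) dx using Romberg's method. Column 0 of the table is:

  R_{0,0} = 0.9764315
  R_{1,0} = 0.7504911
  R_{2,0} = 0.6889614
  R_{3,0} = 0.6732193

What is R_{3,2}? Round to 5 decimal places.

Richardson extrapolation on the trapezoidal column (denominator 4−1=3):
R_{2,1} = (4·0.6889614 − 0.7504911) / 3 = 0.6684515
R_{3,1} = 0.6732193 + (0.6732193 − 0.6889614)/3 = 0.6679719
R_{3,2} = (16·0.6679719 − 0.6684515) / 15 = 0.6679399

0.66794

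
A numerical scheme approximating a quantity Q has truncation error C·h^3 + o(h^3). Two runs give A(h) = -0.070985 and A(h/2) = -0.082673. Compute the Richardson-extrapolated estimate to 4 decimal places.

Extrapolated value = (8·A(h/2) − A(h)) / (8 − 1)
= (8·(-0.082673) − (-0.070985)) / 7
= -0.590399 / 7 = -0.084343

-0.0843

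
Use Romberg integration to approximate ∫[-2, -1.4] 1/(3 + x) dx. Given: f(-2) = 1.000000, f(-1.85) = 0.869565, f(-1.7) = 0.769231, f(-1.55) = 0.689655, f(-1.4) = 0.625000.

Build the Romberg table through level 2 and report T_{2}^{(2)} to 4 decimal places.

T_{0}^{(0)} (trapezoid, 1 panel, h=0.6000): 0.487500
T_{1}^{(0)} (trapezoid, 2 panels, h=0.3000): 0.474519
T_{2}^{(0)} (trapezoid, 4 panels, h=0.1500): 0.471143
T_{1}^{(1)} = 0.474519 + (0.474519 − 0.487500)/3 = 0.470192
T_{2}^{(1)} = 0.471143 + (0.471143 − 0.474519)/3 = 0.470018
T_{2}^{(2)} = 0.470018 + (0.470018 − 0.470192)/15 = 0.470006

0.4700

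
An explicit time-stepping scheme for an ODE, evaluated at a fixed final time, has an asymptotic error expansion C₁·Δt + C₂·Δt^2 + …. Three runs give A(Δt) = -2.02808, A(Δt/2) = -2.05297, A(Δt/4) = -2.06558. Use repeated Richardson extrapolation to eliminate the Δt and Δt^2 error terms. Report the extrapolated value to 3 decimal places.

First eliminate the Δt term (factor 2^1 = 2):
  B₁ = (2·(-2.05297) − (-2.02808))/1 = -2.07786
  B₂ = (2·(-2.06558) − (-2.05297))/1 = -2.07819
Then eliminate the Δt^2 term (factor 2^2 = 4):
  (4·(-2.07819) − (-2.07786))/3 = -2.07830

-2.078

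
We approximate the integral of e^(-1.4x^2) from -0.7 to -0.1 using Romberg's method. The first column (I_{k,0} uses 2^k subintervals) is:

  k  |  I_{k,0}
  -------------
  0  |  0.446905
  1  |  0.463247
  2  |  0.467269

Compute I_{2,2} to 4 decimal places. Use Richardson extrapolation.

0.4686

I_{1,1} = 0.463247 + (0.463247 − 0.446905)/3 = 0.468694
I_{2,1} = 0.467269 + (0.467269 − 0.463247)/3 = 0.468610
I_{2,2} = (16·0.468610 − 0.468694) / 15 = 0.468604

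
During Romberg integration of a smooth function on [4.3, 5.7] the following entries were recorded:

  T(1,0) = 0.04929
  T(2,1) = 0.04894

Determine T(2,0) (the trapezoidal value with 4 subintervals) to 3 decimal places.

0.049

From T(2,1) = (4·T(2,0) − T(1,0))/3, solve for T(2,0):
4·T(2,0) = 3·0.04894 + 0.04929 = 0.19611
T(2,0) = 0.04903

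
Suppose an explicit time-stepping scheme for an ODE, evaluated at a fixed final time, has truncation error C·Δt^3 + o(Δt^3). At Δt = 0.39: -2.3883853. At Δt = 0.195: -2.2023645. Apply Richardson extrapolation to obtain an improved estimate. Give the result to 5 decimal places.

Extrapolated value = (8·A(Δt/2) − A(Δt)) / (8 − 1)
= (8·(-2.2023645) − (-2.3883853)) / 7
= -15.2305307 / 7 = -2.1757901

-2.17579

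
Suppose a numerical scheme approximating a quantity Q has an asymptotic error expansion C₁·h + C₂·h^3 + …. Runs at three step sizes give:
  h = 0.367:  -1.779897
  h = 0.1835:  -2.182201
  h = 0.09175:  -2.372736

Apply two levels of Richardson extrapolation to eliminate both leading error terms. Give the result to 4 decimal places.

-2.5602

First eliminate the h term (factor 2^1 = 2):
  B₁ = (2·(-2.182201) − (-1.779897))/1 = -2.584505
  B₂ = (2·(-2.372736) − (-2.182201))/1 = -2.563271
Then eliminate the h^3 term (factor 2^3 = 8):
  (8·(-2.563271) − (-2.584505))/7 = -2.560238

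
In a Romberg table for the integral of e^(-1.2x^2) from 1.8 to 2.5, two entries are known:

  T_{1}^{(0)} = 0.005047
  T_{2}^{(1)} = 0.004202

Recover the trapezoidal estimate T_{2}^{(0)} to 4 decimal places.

From T_{2}^{(1)} = (4·T_{2}^{(0)} − T_{1}^{(0)})/3, solve for T_{2}^{(0)}:
4·T_{2}^{(0)} = 3·0.004202 + 0.005047 = 0.017653
T_{2}^{(0)} = 0.004413

0.0044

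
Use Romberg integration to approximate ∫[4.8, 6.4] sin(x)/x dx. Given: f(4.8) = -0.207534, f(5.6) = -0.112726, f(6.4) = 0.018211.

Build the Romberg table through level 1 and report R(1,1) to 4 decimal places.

-0.1707

R(0,0) (trapezoid, 1 panel, h=1.6000): -0.151458
R(1,0) (trapezoid, 2 panels, h=0.8000): -0.165910
R(1,1) = -0.165910 + (-0.165910 − (-0.151458))/3 = -0.170727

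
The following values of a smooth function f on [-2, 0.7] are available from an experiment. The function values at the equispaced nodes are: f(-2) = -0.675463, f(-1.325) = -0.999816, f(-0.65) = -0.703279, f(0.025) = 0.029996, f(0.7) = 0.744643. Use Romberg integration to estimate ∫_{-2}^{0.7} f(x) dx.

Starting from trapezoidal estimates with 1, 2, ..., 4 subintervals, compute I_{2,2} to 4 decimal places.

-1.1697

I_{0,0} (trapezoid, 1 panel, h=2.7000): 0.093393
I_{1,0} (trapezoid, 2 panels, h=1.3500): -0.902730
I_{2,0} (trapezoid, 4 panels, h=0.6750): -1.105994
I_{1,1} = -0.902730 + (-0.902730 − 0.093393)/3 = -1.234771
I_{2,1} = -1.105994 + (-1.105994 − (-0.902730))/3 = -1.173749
I_{2,2} = -1.173749 + (-1.173749 − (-1.234771))/15 = -1.169681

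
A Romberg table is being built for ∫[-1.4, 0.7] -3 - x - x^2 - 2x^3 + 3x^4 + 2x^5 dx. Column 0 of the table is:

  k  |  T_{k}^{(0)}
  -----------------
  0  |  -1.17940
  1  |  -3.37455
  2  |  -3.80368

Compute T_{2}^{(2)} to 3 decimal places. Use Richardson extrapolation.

Richardson extrapolation on the trapezoidal column (denominator 4−1=3):
T_{1}^{(1)} = -3.37455 + (-3.37455 − (-1.17940))/3 = -4.10627
T_{2}^{(1)} = -3.80368 + (-3.80368 − (-3.37455))/3 = -3.94672
T_{2}^{(2)} = -3.94672 + (-3.94672 − (-4.10627))/15 = -3.93608

-3.936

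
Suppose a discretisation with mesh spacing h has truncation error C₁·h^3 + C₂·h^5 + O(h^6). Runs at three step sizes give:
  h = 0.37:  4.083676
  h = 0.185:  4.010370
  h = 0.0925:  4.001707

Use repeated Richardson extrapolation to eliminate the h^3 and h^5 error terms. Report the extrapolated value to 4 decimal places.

4.0005

First eliminate the h^3 term (factor 2^3 = 8):
  B₁ = (8·4.010370 − 4.083676)/7 = 3.999898
  B₂ = (8·4.001707 − 4.010370)/7 = 4.000469
Then eliminate the h^5 term (factor 2^5 = 32):
  (32·4.000469 − 3.999898)/31 = 4.000487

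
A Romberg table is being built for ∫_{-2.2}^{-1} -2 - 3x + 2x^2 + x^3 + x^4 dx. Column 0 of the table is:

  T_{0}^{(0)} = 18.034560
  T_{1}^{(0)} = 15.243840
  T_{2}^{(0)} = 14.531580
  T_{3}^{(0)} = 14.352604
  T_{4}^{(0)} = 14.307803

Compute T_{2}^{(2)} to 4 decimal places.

14.2929

T_{1}^{(1)} = (4·15.243840 − 18.034560) / 3 = 14.313600
T_{2}^{(1)} = 14.531580 + (14.531580 − 15.243840)/3 = 14.294160
T_{2}^{(2)} = 14.294160 + (14.294160 − 14.313600)/15 = 14.292864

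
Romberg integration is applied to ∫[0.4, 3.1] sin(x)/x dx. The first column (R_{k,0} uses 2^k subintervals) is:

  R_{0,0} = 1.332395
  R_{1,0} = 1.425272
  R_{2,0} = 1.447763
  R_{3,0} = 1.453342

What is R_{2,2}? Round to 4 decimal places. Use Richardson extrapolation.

1.4552

Richardson extrapolation on the trapezoidal column (denominator 4−1=3):
R_{1,1} = (4·1.425272 − 1.332395) / 3 = 1.456231
R_{2,1} = (4·1.447763 − 1.425272) / 3 = 1.455260
R_{2,2} = 1.455260 + (1.455260 − 1.456231)/15 = 1.455195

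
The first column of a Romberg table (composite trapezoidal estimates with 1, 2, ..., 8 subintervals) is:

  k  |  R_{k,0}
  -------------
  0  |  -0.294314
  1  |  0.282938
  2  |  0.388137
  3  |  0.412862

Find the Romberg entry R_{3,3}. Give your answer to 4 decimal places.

Richardson extrapolation on the trapezoidal column (denominator 4−1=3):
R_{1,1} = (4·0.282938 − (-0.294314)) / 3 = 0.475355
R_{2,1} = 0.388137 + (0.388137 − 0.282938)/3 = 0.423203
R_{3,1} = (4·0.412862 − 0.388137) / 3 = 0.421104
R_{2,2} = 0.423203 + (0.423203 − 0.475355)/15 = 0.419726
R_{3,2} = 0.421104 + (0.421104 − 0.423203)/15 = 0.420964
R_{3,3} = 0.420964 + (0.420964 − 0.419726)/63 = 0.420984

0.4210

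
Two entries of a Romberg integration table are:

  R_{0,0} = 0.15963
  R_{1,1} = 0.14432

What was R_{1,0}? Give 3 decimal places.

From R_{1,1} = (4·R_{1,0} − R_{0,0})/3, solve for R_{1,0}:
4·R_{1,0} = 3·0.14432 + 0.15963 = 0.59259
R_{1,0} = 0.14815

0.148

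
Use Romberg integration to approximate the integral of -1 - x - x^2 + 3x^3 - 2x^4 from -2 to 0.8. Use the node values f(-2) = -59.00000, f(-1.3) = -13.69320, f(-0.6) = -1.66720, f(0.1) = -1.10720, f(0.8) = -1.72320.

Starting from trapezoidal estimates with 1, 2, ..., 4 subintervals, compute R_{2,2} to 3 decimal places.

-28.581

R_{0,0} (trapezoid, 1 panel, h=2.8000): -85.01248
R_{1,0} (trapezoid, 2 panels, h=1.4000): -44.84032
R_{2,0} (trapezoid, 4 panels, h=0.7000): -32.78044
R_{1,1} = -44.84032 + (-44.84032 − (-85.01248))/3 = -31.44960
R_{2,1} = -32.78044 + (-32.78044 − (-44.84032))/3 = -28.76048
R_{2,2} = -28.76048 + (-28.76048 − (-31.44960))/15 = -28.58121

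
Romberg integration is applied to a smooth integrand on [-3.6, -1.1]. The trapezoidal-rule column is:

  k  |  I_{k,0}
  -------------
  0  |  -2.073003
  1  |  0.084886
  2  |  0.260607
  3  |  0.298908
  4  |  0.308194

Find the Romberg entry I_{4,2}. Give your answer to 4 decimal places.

I_{3,1} = 0.298908 + (0.298908 − 0.260607)/3 = 0.311675
I_{4,1} = 0.308194 + (0.308194 − 0.298908)/3 = 0.311289
I_{4,2} = 0.311289 + (0.311289 − 0.311675)/15 = 0.311263

0.3113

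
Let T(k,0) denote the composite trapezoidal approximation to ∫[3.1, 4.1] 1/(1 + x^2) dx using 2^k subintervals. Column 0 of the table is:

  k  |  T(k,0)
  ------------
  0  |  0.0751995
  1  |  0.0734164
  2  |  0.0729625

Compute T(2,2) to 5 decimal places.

0.07281

T(1,1) = 0.0734164 + (0.0734164 − 0.0751995)/3 = 0.0728220
T(2,1) = (4·0.0729625 − 0.0734164) / 3 = 0.0728112
T(2,2) = (16·0.0728112 − 0.0728220) / 15 = 0.0728105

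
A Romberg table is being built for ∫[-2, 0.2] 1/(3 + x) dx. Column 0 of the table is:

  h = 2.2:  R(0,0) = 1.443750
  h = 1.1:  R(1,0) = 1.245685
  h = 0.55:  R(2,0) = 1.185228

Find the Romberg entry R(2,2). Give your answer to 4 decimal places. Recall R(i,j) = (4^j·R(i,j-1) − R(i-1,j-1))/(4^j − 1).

R(1,1) = (4·1.245685 − 1.443750) / 3 = 1.179663
R(2,1) = 1.185228 + (1.185228 − 1.245685)/3 = 1.165076
R(2,2) = (16·1.165076 − 1.179663) / 15 = 1.164104
(Column j=1 coincides with Simpson's rule on the same nodes.)

1.1641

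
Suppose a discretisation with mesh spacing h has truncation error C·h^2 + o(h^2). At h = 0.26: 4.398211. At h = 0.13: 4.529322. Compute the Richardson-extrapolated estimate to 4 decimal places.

4.5730

Extrapolated value = (4·A(h/2) − A(h)) / (4 − 1)
= (4·4.529322 − 4.398211) / 3
= 13.719077 / 3 = 4.573026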